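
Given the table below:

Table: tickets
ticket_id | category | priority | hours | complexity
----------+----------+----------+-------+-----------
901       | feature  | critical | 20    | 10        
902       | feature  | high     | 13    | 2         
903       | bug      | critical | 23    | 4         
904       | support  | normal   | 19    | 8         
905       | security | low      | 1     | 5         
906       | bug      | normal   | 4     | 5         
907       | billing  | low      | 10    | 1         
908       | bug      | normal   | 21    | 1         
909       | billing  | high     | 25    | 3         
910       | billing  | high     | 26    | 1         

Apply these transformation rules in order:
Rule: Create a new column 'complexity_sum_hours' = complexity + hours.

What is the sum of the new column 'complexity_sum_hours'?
202

Step 1: For each record, compute complexity + hours
Example calculations:
  10 + 20 = 30
  2 + 13 = 15
  4 + 23 = 27
  ...
Step 2: Sum all derived values
Step 3: Total = 202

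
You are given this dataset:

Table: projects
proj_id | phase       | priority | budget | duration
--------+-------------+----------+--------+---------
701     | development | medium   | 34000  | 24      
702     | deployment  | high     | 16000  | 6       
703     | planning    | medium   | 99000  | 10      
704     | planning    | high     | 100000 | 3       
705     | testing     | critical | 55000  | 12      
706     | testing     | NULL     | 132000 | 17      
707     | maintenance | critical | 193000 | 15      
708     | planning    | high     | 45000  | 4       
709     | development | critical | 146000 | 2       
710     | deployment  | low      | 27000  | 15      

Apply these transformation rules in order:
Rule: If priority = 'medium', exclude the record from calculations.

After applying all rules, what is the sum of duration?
74

Step 1: Identify records where priority = 'medium'
Step 2: The excluded records sum to 34
Step 3: Original total duration = 108
Step 4: Remaining total = 108 - 34 = 74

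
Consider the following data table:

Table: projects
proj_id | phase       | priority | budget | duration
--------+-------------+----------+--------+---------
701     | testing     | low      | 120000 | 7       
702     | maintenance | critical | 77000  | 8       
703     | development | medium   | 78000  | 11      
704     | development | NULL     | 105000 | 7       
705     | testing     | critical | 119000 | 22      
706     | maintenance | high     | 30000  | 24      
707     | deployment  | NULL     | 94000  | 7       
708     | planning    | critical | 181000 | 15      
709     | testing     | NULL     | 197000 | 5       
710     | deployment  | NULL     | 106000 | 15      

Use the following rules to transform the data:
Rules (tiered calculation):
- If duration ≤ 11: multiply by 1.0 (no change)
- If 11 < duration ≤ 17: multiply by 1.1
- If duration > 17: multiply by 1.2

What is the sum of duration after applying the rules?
133.2

Step 1: Tier 1 (duration ≤ 11): 6 records, sum = 45 × 1.0 = 45.0
Step 2: Tier 2 (11 < duration ≤ 17): 2 records, sum = 30 × 1.1 = 33.0
Step 3: Tier 3 (duration > 17): 2 records, sum = 46 × 1.2 = 55.2
Step 4: Final sum = 45.0 + 33.0 + 55.2 = 133.2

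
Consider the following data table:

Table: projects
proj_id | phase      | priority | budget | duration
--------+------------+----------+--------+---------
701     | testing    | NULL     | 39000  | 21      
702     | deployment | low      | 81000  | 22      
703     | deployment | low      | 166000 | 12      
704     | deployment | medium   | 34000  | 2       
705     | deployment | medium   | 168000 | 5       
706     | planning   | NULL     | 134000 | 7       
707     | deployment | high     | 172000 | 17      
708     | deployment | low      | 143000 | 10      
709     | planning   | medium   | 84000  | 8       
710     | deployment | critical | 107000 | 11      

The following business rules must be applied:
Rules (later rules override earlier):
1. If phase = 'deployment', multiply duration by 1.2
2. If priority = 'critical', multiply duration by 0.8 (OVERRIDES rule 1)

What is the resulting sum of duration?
126.4

Step 1: Rule 2 takes priority for records with priority = 'critical'
  - 1 records: 11 × 0.8 = 8.8
Step 2: Rule 1 applies to remaining records with phase = 'deployment'
  - 6 records: 68 × 1.2 = 81.6
Step 3: Other records unchanged: 36
Step 4: Final sum = 8.8 + 81.6 + 36 = 126.4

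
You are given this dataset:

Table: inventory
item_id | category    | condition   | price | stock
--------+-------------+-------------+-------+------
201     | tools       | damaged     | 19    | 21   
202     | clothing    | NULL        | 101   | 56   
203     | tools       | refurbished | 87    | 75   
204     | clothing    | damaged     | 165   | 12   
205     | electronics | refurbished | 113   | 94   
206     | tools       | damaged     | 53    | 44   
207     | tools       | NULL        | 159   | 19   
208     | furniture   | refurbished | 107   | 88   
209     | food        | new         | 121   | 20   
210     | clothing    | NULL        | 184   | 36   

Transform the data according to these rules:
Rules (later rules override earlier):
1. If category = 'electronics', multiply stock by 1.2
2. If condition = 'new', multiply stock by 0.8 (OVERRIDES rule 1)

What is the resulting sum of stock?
479.8

Step 1: Rule 2 takes priority for records with condition = 'new'
  - 1 records: 20 × 0.8 = 16.0
Step 2: Rule 1 applies to remaining records with category = 'electronics'
  - 1 records: 94 × 1.2 = 112.8
Step 3: Other records unchanged: 351
Step 4: Final sum = 16.0 + 112.8 + 351 = 479.8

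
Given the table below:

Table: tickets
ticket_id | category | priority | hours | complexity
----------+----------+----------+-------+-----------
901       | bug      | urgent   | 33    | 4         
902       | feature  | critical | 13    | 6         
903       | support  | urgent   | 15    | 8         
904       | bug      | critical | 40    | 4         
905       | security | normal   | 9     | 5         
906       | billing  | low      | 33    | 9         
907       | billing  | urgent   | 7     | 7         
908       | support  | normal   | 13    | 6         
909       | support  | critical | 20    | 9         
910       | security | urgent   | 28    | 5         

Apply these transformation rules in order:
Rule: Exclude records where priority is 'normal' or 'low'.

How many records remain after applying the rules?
7

Step 1: Count records to exclude
  - 2 (normal) + 1 (low) = 3 records
Step 2: Total records: 10
Step 3: Remaining = 10 - 3 = 7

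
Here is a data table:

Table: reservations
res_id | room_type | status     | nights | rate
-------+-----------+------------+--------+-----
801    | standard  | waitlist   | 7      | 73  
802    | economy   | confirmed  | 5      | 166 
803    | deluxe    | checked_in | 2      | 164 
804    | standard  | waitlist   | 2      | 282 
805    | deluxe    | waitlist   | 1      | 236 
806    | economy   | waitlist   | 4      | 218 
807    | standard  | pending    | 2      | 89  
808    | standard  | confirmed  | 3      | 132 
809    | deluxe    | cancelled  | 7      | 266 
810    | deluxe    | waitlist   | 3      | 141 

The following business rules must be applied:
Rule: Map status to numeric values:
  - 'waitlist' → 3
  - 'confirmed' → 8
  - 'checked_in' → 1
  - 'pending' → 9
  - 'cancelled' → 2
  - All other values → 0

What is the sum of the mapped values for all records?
43

Step 1: Apply mapping to each record
Step 2: Count by status:
  'waitlist': 5 records × 3 = 15
  'confirmed': 2 records × 8 = 16
  'checked_in': 1 records × 1 = 1
  'pending': 1 records × 9 = 9
  'cancelled': 1 records × 2 = 2
Step 3: Sum all mapped values = 43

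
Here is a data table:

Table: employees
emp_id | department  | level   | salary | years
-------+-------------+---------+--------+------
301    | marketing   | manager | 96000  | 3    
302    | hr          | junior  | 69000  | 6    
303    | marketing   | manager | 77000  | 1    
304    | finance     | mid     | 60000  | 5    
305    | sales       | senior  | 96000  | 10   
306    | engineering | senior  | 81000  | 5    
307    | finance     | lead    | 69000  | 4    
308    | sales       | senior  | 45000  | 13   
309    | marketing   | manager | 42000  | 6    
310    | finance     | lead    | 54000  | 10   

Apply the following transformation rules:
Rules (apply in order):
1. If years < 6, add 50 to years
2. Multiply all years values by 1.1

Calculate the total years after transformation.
344.3

Step 1: Apply Rule 1 - Add 50 to records with years < 6
  - 5 records affected: 18 + (5 × 50) = 268
  - Unaffected records: 45
  - Sum after Rule 1: 313
Step 2: Apply Rule 2 - Multiply all by 1.1
  - 313 × 1.1 = 344.3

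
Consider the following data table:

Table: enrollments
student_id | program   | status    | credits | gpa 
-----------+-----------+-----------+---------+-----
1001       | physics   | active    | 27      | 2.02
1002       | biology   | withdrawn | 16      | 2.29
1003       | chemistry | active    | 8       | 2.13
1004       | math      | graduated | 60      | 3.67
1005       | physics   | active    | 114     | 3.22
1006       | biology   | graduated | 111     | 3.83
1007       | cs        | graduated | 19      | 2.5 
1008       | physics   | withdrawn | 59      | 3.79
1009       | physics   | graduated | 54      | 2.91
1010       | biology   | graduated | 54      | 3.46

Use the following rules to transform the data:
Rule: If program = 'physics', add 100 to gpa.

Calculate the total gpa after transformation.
429.82

Step 1: Count records where program = 'physics': 4
Step 2: Total bonus added: 4 × 100 = 400
Step 3: Original sum of gpa: 29.82
Step 4: Final sum = 29.82 + 400 = 429.82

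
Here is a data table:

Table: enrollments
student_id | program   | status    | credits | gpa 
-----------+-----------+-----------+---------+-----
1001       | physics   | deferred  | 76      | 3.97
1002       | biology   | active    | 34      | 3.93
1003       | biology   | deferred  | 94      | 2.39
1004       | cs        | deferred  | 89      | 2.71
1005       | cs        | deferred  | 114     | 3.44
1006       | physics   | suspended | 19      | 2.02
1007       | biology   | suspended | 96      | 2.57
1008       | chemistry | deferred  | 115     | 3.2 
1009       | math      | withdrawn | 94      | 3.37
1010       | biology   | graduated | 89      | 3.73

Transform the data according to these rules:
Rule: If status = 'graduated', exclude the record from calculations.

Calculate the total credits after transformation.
731

Step 1: Identify records where status = 'graduated'
Step 2: The excluded records sum to 89
Step 3: Original total credits = 820
Step 4: Remaining total = 820 - 89 = 731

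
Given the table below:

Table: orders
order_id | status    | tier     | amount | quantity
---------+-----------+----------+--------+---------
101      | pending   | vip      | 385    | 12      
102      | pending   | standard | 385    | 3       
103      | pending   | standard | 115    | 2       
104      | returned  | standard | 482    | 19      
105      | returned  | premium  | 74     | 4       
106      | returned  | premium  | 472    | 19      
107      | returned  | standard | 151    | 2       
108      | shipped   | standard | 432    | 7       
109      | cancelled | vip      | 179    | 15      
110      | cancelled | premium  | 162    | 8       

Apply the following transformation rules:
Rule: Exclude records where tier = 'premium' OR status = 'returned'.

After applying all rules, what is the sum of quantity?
39

Step 1: Find records where tier = 'premium' OR status = 'returned'
Step 2: 5 records match, summing to 52
Step 3: Original sum: 91
Step 4: Remaining sum = 91 - 52 = 39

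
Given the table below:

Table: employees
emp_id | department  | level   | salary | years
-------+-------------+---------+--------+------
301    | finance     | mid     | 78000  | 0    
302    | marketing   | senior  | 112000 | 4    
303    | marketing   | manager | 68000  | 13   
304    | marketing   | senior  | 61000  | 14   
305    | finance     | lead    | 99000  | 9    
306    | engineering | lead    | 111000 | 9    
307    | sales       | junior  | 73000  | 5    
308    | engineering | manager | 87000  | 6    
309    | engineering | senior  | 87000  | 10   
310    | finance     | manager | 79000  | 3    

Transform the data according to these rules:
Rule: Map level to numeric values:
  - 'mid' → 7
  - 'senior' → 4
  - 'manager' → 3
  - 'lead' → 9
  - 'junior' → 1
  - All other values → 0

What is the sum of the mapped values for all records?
47

Step 1: Apply mapping to each record
Step 2: Count by status:
  'mid': 1 records × 7 = 7
  'senior': 3 records × 4 = 12
  'manager': 3 records × 3 = 9
  'lead': 2 records × 9 = 18
  'junior': 1 records × 1 = 1
Step 3: Sum all mapped values = 47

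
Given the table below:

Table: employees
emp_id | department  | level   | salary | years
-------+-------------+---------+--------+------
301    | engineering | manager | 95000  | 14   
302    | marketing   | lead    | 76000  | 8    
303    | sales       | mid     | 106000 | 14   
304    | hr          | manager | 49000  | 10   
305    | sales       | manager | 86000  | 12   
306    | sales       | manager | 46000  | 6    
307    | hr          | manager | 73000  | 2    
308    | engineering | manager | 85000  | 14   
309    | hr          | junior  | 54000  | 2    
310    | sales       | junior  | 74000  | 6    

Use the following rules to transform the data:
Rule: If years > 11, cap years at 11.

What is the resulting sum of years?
78

Step 1: 4 records have years > 11
Step 2: These records originally summed to 54
Step 3: After capping: 4 × 11 = 44
Step 4: Unaffected records sum: 34
Step 5: Final sum = 44 + 34 = 78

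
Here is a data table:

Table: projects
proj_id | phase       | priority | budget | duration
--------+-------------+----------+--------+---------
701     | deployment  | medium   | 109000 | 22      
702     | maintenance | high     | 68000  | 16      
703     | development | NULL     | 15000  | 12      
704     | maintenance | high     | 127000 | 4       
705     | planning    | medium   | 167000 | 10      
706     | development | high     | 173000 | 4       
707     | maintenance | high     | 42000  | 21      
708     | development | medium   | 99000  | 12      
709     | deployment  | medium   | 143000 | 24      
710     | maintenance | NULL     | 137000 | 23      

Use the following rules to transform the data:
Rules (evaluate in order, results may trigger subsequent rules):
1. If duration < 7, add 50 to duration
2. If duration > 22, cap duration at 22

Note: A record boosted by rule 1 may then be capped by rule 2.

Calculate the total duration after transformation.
181

Step 1: Apply rule 1 to records with duration < 7
  - 2 records get bonus of 50
  - Of these, 2 records then exceed 22 and get capped
Step 2: Apply rule 2 to records with duration > 22
  - 2 records (original) are capped
Step 3: Calculate final sum = 181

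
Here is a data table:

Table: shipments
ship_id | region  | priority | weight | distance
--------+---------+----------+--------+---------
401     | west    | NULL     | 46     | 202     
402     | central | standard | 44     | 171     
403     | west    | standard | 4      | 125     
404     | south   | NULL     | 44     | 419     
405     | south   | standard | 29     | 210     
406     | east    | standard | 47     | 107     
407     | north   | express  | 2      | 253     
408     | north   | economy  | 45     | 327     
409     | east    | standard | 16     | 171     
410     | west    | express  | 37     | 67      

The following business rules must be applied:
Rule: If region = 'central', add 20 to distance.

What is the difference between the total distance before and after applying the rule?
20

Step 1: Original sum of distance = 2052
Step 2: 1 records have region = 'central'
Step 3: Each affected record changes by 20
Step 4: Total change = 1 × 20 = 20
Step 5: New sum = 2052 + 20 = 2072
Step 6: Difference = |2072 - 2052| = 20
        (Sum increased by 20)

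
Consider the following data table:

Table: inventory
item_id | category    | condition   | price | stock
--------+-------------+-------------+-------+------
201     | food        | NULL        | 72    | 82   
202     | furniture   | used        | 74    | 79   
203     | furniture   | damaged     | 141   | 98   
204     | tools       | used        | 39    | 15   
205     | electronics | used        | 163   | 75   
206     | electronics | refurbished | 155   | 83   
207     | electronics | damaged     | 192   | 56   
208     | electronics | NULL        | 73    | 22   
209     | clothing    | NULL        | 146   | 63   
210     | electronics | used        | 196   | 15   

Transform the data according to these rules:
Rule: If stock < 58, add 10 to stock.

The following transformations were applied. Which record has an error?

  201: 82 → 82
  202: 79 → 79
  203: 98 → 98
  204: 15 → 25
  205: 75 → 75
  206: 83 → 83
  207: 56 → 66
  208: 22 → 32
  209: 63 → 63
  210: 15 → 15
Record 210 has an error. The correct transformed value should be 25, not 15.

Step 1: Check each record against the rule
Step 2: Record 210 has stock = 15
Step 3: Since 15 < 58, the bonus should have been applied
Step 4: Correct value = 25, but claimed value = 15
Conclusion: Record 210 has the error.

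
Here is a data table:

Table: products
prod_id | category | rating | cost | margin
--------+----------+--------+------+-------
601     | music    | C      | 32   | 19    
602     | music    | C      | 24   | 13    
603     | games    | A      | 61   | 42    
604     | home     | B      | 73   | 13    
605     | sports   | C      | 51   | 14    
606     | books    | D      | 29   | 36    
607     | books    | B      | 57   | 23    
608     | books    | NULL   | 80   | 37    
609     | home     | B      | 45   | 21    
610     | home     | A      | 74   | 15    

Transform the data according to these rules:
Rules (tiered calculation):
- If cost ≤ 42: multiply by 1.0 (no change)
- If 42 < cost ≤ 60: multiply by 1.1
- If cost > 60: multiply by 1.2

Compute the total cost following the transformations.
598.9

Step 1: Tier 1 (cost ≤ 42): 3 records, sum = 85 × 1.0 = 85.0
Step 2: Tier 2 (42 < cost ≤ 60): 3 records, sum = 153 × 1.1 = 168.3
Step 3: Tier 3 (cost > 60): 4 records, sum = 288 × 1.2 = 345.6
Step 4: Final sum = 85.0 + 168.3 + 345.6 = 598.9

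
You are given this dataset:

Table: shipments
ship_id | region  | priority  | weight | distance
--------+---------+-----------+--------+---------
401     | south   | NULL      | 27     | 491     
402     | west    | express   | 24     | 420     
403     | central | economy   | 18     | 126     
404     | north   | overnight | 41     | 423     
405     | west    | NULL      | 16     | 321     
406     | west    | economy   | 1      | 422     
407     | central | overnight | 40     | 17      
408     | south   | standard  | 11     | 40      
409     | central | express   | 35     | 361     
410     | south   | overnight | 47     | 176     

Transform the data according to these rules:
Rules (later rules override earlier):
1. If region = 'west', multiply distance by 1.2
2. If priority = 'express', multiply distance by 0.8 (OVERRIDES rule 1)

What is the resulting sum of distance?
2789.4

Step 1: Rule 2 takes priority for records with priority = 'express'
  - 2 records: 781 × 0.8 = 624.8
Step 2: Rule 1 applies to remaining records with region = 'west'
  - 2 records: 743 × 1.2 = 891.6
Step 3: Other records unchanged: 1273
Step 4: Final sum = 624.8 + 891.6 + 1273 = 2789.4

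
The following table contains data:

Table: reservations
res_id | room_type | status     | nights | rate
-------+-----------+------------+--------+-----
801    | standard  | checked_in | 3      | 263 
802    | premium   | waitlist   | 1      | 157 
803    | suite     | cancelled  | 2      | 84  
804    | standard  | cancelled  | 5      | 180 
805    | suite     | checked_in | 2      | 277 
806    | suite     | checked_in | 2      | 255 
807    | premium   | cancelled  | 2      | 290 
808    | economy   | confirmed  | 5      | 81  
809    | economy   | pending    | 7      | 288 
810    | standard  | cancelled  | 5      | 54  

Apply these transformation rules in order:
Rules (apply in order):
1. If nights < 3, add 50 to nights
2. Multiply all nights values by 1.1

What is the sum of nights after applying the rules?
312.4

Step 1: Apply Rule 1 - Add 50 to records with nights < 3
  - 5 records affected: 9 + (5 × 50) = 259
  - Unaffected records: 25
  - Sum after Rule 1: 284
Step 2: Apply Rule 2 - Multiply all by 1.1
  - 284 × 1.1 = 312.4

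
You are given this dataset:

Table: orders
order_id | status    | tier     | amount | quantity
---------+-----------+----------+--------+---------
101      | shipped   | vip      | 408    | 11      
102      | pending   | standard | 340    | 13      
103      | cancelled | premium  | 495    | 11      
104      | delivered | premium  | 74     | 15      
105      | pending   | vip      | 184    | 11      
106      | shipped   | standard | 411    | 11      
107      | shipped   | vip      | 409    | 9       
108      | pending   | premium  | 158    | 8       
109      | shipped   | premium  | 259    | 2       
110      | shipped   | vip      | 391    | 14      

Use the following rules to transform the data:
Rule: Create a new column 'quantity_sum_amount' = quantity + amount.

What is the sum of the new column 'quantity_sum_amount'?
3234

Step 1: For each record, compute quantity + amount
Example calculations:
  11 + 408 = 419
  13 + 340 = 353
  11 + 495 = 506
  ...
Step 2: Sum all derived values
Step 3: Total = 3234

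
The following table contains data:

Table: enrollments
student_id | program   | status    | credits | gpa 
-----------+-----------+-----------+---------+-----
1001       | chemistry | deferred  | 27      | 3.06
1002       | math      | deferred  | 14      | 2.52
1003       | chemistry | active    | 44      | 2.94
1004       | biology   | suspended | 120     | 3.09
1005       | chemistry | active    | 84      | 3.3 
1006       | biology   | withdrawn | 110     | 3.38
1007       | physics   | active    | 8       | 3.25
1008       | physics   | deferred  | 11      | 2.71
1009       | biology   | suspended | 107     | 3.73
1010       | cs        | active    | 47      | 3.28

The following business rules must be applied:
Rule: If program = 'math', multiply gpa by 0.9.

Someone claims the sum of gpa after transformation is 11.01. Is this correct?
No, the correct result is 31.01.

Step 1: Calculate the correct sum after transformation
Step 2: Apply multiplier 0.9 to records where program = 'math'
Step 3: Correct result = 31.01
Step 4: Claimed result = 11.01
Step 5: 31.01 ≠ 11.01
Conclusion: The claimed result is incorrect. The correct answer is 31.01.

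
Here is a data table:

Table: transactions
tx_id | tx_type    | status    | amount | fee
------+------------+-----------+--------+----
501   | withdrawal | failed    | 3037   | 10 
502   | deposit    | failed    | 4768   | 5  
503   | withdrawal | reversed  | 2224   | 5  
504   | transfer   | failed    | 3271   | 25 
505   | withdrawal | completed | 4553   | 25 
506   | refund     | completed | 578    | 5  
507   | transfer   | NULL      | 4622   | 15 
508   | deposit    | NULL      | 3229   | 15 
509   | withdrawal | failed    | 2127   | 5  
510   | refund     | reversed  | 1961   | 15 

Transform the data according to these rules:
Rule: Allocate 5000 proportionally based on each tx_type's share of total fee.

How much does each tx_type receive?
deposit: 800.0, refund: 800.0, transfer: 1600.0, withdrawal: 1800.0

Step 1: Calculate total fee = 125
Step 2: Calculate each tx_type's proportion:
  deposit: 20/125 = 16.00% → 800.0
  refund: 20/125 = 16.00% → 800.0
  transfer: 40/125 = 32.00% → 1600.0
  withdrawal: 45/125 = 36.00% → 1800.0
Step 3: Verify: sum of allocations ≈ 5000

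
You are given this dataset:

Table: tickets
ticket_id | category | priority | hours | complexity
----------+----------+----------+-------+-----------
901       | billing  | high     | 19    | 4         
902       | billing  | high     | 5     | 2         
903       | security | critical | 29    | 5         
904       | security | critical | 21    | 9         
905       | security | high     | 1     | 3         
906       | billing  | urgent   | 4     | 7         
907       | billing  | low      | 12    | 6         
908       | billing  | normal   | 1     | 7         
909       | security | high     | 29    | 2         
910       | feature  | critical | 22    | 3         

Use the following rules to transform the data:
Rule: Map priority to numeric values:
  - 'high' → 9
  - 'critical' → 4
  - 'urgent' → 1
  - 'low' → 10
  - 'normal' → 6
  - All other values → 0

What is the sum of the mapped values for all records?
65

Step 1: Apply mapping to each record
Step 2: Count by status:
  'high': 4 records × 9 = 36
  'critical': 3 records × 4 = 12
  'urgent': 1 records × 1 = 1
  'low': 1 records × 10 = 10
  'normal': 1 records × 6 = 6
Step 3: Sum all mapped values = 65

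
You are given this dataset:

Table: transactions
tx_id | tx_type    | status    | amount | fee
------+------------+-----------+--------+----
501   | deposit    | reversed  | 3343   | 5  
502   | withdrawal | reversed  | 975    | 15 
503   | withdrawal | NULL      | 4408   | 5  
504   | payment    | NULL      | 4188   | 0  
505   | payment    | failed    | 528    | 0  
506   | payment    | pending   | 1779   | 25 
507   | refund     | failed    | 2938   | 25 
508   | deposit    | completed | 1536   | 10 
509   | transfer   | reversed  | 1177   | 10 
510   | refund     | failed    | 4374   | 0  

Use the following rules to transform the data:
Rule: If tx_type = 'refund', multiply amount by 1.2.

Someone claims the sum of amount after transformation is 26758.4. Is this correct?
No, the correct result is 26708.4.

Step 1: Calculate the correct sum after transformation
Step 2: Apply multiplier 1.2 to records where tx_type = 'refund'
Step 3: Correct result = 26708.4
Step 4: Claimed result = 26758.4
Step 5: 26708.4 ≠ 26758.4
Conclusion: The claimed result is incorrect. The correct answer is 26708.4.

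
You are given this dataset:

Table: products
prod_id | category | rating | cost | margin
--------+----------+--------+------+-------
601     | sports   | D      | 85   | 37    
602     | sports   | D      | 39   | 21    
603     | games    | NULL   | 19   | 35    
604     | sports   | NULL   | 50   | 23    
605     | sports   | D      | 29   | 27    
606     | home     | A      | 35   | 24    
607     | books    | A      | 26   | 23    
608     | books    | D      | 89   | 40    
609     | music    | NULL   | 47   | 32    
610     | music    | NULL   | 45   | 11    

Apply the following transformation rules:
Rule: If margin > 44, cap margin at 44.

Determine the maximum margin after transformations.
40

Step 1: Original maximum margin = 40
Step 2: Check cap of 44 against maximum
Step 3: No records exceed the cap (max 40 <= cap 44), so no capping applies
Step 4: Maximum after transformation = 40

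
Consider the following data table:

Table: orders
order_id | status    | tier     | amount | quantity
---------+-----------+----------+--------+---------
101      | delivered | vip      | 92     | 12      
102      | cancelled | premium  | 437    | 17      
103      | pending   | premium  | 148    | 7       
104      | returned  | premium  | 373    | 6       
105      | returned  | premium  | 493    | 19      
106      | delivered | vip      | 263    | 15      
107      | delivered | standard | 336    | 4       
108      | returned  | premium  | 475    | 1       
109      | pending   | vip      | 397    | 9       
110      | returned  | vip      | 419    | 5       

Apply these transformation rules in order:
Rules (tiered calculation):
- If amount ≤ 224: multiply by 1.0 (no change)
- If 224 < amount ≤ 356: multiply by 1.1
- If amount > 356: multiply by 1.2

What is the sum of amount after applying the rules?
4011.7

Step 1: Tier 1 (amount ≤ 224): 2 records, sum = 240 × 1.0 = 240.0
Step 2: Tier 2 (224 < amount ≤ 356): 2 records, sum = 599 × 1.1 = 658.9
Step 3: Tier 3 (amount > 356): 6 records, sum = 2594 × 1.2 = 3112.8
Step 4: Final sum = 240.0 + 658.9 + 3112.8 = 4011.7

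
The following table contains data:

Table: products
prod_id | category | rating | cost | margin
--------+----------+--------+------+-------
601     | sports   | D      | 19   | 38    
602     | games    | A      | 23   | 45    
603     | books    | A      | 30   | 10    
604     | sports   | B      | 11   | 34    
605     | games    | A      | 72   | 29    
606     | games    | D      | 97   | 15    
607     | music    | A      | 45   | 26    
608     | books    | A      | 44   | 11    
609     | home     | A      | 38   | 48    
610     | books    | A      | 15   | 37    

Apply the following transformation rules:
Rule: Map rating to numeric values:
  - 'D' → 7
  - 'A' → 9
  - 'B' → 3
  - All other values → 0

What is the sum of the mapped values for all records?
80

Step 1: Apply mapping to each record
Step 2: Count by status:
  'D': 2 records × 7 = 14
  'A': 7 records × 9 = 63
  'B': 1 records × 3 = 3
Step 3: Sum all mapped values = 80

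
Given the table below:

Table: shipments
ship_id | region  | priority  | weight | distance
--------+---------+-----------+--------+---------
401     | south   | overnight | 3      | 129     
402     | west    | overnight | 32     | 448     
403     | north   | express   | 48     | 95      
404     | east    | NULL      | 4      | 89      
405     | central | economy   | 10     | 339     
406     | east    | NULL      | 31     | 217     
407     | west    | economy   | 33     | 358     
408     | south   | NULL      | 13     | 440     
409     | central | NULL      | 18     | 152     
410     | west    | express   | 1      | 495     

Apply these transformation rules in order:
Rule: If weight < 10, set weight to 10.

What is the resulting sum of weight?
215

Step 1: 3 records have weight < 10
Step 2: These records originally summed to 8
Step 3: After setting to minimum: 3 × 10 = 30
Step 4: Unaffected records sum: 185
Step 5: Final sum = 30 + 185 = 215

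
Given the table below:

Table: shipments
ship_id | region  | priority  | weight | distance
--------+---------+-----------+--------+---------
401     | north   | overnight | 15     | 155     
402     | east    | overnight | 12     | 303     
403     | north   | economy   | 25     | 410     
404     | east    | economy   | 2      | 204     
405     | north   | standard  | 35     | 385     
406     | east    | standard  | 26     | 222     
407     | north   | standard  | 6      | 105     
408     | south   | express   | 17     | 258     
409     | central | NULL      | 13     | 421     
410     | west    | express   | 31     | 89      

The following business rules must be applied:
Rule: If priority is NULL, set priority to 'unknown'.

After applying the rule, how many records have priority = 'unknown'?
1

Step 1: Count records where priority IS NULL
Step 2: Found 1 records with NULL priority
Step 3: These records will have priority set to 'unknown'
Step 4: Records already having priority = 'unknown': 0
Step 5: Answer: 1 + 0 = 1 records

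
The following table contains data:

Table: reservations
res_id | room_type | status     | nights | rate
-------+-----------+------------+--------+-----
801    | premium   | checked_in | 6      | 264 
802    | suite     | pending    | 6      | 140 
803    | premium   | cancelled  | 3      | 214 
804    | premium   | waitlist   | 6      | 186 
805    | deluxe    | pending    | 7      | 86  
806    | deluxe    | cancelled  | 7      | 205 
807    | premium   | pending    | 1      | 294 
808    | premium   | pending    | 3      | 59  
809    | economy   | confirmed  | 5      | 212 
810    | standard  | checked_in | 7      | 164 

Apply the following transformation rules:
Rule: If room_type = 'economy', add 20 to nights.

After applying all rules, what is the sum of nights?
71

Step 1: Count records where room_type = 'economy': 1
Step 2: Total bonus added: 1 × 20 = 20
Step 3: Original sum of nights: 51
Step 4: Final sum = 51 + 20 = 71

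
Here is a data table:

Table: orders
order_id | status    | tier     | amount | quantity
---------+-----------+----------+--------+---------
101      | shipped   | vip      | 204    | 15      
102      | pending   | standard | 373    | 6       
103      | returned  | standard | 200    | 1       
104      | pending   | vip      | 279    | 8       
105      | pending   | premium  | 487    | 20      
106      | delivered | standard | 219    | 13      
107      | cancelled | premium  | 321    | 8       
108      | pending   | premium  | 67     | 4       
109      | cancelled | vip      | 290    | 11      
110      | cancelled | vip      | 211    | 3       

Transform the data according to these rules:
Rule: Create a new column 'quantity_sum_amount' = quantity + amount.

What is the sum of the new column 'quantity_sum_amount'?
2740

Step 1: For each record, compute quantity + amount
Example calculations:
  15 + 204 = 219
  6 + 373 = 379
  1 + 200 = 201
  ...
Step 2: Sum all derived values
Step 3: Total = 2740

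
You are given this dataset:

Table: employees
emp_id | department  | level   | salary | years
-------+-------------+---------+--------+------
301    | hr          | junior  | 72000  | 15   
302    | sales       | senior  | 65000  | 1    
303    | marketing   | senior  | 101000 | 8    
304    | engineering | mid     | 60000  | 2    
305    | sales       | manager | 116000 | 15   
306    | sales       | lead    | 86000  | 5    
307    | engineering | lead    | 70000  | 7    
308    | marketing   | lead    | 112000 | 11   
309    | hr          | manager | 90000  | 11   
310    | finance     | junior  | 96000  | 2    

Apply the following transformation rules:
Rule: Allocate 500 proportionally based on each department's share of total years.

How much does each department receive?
engineering: 58.44, finance: 12.99, hr: 168.83, marketing: 123.38, sales: 136.36

Step 1: Calculate total years = 77
Step 2: Calculate each department's proportion:
  engineering: 9/77 = 11.69% → 58.44
  finance: 2/77 = 2.60% → 12.99
  hr: 26/77 = 33.77% → 168.83
  marketing: 19/77 = 24.68% → 123.38
  sales: 21/77 = 27.27% → 136.36
Step 3: Verify: sum of allocations ≈ 500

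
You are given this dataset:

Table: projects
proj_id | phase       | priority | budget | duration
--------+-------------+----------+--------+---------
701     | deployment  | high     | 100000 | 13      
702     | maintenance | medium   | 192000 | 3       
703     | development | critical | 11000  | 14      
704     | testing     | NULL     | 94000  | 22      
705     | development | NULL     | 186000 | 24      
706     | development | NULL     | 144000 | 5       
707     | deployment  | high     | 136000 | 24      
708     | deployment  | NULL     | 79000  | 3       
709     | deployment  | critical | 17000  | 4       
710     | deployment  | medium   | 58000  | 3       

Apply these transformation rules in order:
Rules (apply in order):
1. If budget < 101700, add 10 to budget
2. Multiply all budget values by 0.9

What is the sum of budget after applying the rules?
915354.0

Step 1: Apply Rule 1 - Add 10 to records with budget < 101700
  - 6 records affected: 359000 + (6 × 10) = 359060
  - Unaffected records: 658000
  - Sum after Rule 1: 1017060
Step 2: Apply Rule 2 - Multiply all by 0.9
  - 1017060 × 0.9 = 915354.0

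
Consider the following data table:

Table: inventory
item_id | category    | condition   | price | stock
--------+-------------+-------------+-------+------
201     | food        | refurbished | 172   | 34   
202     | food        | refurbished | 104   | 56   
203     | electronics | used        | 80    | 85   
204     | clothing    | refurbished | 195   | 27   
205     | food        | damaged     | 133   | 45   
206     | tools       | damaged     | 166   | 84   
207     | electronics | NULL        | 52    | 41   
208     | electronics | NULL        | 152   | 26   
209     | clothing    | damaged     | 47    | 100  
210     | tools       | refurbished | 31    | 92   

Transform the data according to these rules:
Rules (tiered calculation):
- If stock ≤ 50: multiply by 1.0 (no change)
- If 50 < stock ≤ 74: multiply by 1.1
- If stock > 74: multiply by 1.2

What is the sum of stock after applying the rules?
667.8

Step 1: Tier 1 (stock ≤ 50): 5 records, sum = 173 × 1.0 = 173.0
Step 2: Tier 2 (50 < stock ≤ 74): 1 records, sum = 56 × 1.1 = 61.6
Step 3: Tier 3 (stock > 74): 4 records, sum = 361 × 1.2 = 433.2
Step 4: Final sum = 173.0 + 61.6 + 433.2 = 667.8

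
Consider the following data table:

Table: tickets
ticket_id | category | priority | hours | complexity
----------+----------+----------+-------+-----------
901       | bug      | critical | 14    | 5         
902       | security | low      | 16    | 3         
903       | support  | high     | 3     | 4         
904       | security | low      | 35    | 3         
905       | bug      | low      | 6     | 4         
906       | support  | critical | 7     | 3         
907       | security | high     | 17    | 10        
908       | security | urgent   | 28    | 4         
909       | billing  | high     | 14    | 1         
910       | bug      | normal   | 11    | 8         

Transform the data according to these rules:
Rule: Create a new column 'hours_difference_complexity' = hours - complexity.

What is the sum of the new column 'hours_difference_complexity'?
106

Step 1: For each record, compute hours - complexity
Example calculations:
  14 - 5 = 9
  16 - 3 = 13
  3 - 4 = -1
  ...
Step 2: Sum all derived values
Step 3: Total = 106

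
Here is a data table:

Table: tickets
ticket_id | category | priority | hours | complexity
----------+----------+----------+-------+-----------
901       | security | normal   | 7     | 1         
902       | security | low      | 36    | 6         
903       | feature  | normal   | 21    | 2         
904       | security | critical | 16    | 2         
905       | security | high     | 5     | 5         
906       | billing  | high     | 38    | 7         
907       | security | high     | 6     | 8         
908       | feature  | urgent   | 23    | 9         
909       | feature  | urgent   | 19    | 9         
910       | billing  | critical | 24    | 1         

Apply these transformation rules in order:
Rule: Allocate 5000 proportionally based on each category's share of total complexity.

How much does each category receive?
billing: 800.0, feature: 2000.0, security: 2200.0

Step 1: Calculate total complexity = 50
Step 2: Calculate each category's proportion:
  billing: 8/50 = 16.00% → 800.0
  feature: 20/50 = 40.00% → 2000.0
  security: 22/50 = 44.00% → 2200.0
Step 3: Verify: sum of allocations ≈ 5000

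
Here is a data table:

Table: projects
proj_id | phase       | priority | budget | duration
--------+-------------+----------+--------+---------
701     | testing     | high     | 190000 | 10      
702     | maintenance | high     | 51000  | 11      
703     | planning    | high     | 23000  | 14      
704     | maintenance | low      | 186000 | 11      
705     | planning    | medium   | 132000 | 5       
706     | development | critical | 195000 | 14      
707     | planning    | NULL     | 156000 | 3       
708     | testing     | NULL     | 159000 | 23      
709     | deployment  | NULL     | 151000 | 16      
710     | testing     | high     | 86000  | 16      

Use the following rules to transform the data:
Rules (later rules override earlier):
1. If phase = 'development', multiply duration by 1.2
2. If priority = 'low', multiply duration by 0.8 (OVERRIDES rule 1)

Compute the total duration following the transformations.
123.6

Step 1: Rule 2 takes priority for records with priority = 'low'
  - 1 records: 11 × 0.8 = 8.8
Step 2: Rule 1 applies to remaining records with phase = 'development'
  - 1 records: 14 × 1.2 = 16.8
Step 3: Other records unchanged: 98
Step 4: Final sum = 8.8 + 16.8 + 98 = 123.6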